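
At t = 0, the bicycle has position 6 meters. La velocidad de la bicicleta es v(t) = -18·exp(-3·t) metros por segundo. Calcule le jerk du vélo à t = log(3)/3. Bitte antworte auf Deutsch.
Ausgehend von der Geschwindigkeit v(t) = -18·exp(-3·t), nehmen wir 2 Ableitungen. Mit d/dt von v(t) finden wir a(t) = 54·exp(-3·t). Mit d/dt von a(t) finden wir j(t) = -162·exp(-3·t). Aus der Gleichung für den Ruck j(t) = -162·exp(-3·t), setzen wir t = log(3)/3 ein und erhalten j = -54.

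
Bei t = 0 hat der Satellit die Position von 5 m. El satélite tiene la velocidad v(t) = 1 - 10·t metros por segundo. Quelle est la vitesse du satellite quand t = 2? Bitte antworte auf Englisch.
From the given velocity equation v(t) = 1 - 10·t, we substitute t = 2 to get v = -19.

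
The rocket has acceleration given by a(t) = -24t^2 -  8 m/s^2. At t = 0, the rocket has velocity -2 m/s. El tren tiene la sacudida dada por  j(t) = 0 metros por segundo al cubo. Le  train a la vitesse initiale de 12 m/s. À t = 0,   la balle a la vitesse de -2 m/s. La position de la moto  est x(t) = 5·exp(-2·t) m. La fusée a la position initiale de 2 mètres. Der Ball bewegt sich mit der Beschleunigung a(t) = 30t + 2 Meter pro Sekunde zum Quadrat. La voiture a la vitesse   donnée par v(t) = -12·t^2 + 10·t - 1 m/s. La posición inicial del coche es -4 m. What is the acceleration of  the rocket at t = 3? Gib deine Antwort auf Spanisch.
Usando a(t) = -24·t^2 - 8 y sustituyendo t = 3, encontramos a = -224.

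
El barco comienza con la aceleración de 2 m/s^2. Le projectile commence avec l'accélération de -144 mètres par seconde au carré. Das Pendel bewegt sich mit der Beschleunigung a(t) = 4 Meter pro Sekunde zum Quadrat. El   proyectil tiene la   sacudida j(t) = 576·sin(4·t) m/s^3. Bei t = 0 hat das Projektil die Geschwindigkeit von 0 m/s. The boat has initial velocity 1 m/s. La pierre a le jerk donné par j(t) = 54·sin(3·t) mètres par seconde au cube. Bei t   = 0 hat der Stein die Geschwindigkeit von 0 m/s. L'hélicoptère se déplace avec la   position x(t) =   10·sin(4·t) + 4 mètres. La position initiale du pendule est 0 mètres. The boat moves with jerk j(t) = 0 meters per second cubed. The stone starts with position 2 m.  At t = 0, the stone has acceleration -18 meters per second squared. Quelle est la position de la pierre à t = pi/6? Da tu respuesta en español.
Debemos encontrar la integral de nuestra ecuación de la sacudida j(t) = 54·sin(3·t) 3 veces. Tomando ∫j(t)dt y aplicando a(0) = -18, encontramos a(t) = -18·cos(3·t). Integrando la aceleración y usando la condición inicial v(0) = 0, obtenemos v(t) = -6·sin(3·t). La antiderivada de la velocidad es la posición. Usando x(0) = 2, obtenemos x(t) = 2·cos(3·t). Tenemos la posición x(t) = 2·cos(3·t). Sustituyendo t = pi/6: x(pi/6) = 0.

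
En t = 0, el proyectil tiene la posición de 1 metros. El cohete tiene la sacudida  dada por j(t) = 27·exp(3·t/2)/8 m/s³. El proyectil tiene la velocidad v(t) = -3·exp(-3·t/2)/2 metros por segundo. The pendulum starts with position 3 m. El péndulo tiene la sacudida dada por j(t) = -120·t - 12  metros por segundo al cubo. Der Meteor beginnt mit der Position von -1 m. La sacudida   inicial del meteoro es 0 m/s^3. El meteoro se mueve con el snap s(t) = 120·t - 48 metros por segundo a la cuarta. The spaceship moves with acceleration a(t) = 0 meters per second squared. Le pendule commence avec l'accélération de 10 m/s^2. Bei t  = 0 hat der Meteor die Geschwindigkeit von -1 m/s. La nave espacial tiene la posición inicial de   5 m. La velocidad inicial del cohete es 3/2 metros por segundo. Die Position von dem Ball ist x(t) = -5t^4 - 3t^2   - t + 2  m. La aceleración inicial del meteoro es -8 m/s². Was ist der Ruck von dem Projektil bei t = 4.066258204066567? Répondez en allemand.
Wir müssen unsere Gleichung für die Geschwindigkeit v(t) = -3·exp(-3·t/2)/2 2-mal ableiten. Durch Ableiten von der Geschwindigkeit erhalten wir die Beschleunigung: a(t) = 9·exp(-3·t/2)/4. Mit d/dt von a(t) finden wir j(t) = -27·exp(-3·t/2)/8. Mit j(t) = -27·exp(-3·t/2)/8 und Einsetzen von t = 4.066258204066567, finden wir j = -0.00757431787023574.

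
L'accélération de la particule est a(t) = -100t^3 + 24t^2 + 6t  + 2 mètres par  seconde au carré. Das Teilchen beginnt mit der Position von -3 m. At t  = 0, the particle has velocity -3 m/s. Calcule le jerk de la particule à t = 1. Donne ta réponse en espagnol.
Partiendo de la aceleración a(t) = -100·t^3 + 24·t^2 + 6·t + 2, tomamos 1 derivada. La derivada de la aceleración da la sacudida: j(t) = -300·t^2 + 48·t + 6. Tenemos la sacudida j(t) = -300·t^2 + 48·t + 6. Sustituyendo t = 1: j(1) = -246.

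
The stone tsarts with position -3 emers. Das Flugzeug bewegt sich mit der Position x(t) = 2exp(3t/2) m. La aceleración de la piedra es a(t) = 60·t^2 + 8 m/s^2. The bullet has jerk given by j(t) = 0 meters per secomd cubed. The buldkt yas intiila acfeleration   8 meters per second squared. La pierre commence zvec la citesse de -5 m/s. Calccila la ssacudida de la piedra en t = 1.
Para resolver esto, necesitamos tomar 1 derivada de nuestra ecuación de la aceleración a(t) = 60·t^2 + 8. Tomando d/dt de a(t), encontramos j(t) = 120·t. Usando j(t) = 120·t y sustituyendo t = 1, encontramos j = 120.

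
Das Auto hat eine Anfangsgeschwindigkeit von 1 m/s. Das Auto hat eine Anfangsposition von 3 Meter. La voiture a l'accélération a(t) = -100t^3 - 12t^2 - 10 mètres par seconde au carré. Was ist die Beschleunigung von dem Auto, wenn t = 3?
Mit a(t) = -100·t^3 - 12·t^2 - 10 und Einsetzen von t = 3, finden wir a = -2818.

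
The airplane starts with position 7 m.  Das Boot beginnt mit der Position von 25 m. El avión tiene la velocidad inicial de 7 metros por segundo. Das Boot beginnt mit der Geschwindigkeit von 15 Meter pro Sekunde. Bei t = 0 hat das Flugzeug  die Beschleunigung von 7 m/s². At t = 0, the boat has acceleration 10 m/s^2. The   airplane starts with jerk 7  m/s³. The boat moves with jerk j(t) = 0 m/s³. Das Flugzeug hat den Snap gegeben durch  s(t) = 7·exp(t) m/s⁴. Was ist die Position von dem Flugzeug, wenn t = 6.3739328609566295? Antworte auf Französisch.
En partant du snap s(t) = 7·exp(t), nous prenons 4 primitives. La primitive du snap est le jerk. En utilisant j(0) = 7, nous obtenons j(t) = 7·exp(t). En intégrant le jerk et en utilisant la condition initiale a(0) = 7, nous obtenons a(t) = 7·exp(t). La primitive de l'accélération est la vitesse. En utilisant v(0) = 7, nous obtenons v(t) = 7·exp(t). L'intégrale de la vitesse est la position. En utilisant x(0) = 7, nous obtenons x(t) = 7·exp(t). Nous avons la position x(t) = 7·exp(t). En substituant t = 6.3739328609566295: x(6.3739328609566295) = 4104.51558983846.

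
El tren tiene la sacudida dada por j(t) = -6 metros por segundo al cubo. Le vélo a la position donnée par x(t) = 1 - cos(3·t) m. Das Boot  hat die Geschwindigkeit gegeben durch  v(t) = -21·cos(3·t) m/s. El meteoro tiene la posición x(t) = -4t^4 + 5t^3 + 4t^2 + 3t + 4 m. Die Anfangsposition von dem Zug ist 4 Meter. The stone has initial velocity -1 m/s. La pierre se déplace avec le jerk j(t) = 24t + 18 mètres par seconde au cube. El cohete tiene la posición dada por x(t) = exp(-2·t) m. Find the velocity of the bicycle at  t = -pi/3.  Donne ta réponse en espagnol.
Para resolver esto, necesitamos tomar 1 derivada de nuestra ecuación de la posición x(t) = 1 - cos(3·t). Tomando d/dt de x(t), encontramos v(t) = 3·sin(3·t). De la ecuación de la velocidad v(t) = 3·sin(3·t), sustituimos t = -pi/3 para obtener v = 0.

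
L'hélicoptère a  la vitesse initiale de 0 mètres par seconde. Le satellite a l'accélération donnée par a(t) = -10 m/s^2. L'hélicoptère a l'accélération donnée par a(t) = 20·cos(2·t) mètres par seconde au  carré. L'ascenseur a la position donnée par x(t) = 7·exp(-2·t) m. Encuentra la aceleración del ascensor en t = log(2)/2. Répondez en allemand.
Wir müssen unsere Gleichung für die Position x(t) = 7·exp(-2·t) 2-mal ableiten. Die Ableitung von der Position ergibt die Geschwindigkeit: v(t) = -14·exp(-2·t). Die Ableitung von der Geschwindigkeit ergibt die Beschleunigung: a(t) = 28·exp(-2·t). Mit a(t) = 28·exp(-2·t) und Einsetzen von t = log(2)/2, finden wir a = 14.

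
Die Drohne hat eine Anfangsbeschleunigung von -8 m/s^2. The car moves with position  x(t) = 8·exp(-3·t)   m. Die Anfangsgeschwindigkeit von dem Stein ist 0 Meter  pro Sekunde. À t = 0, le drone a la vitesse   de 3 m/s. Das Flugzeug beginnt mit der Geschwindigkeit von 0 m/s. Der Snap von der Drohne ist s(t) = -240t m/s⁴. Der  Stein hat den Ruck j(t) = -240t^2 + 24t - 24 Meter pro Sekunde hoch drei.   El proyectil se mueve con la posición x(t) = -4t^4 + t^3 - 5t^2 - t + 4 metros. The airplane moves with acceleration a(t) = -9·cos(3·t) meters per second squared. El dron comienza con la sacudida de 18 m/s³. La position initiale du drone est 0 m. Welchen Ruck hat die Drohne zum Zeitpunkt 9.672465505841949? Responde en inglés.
To find the answer, we compute 1 antiderivative of s(t) = -240·t. Integrating snap and using the initial condition j(0) = 18, we get j(t) = 18 - 120·t^2. We have jerk j(t) = 18 - 120·t^2. Substituting t = 9.672465505841949: j(9.672465505841949) = -11208.7906754043.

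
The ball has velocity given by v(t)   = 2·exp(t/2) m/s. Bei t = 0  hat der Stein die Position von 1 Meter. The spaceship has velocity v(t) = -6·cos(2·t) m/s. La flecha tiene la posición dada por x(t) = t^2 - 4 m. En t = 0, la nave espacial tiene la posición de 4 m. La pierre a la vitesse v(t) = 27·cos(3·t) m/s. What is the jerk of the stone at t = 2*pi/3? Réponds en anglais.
Starting from velocity v(t) = 27·cos(3·t), we take 2 derivatives. Taking d/dt of v(t), we find a(t) = -81·sin(3·t). Differentiating acceleration, we get jerk: j(t) = -243·cos(3·t). From the given jerk equation j(t) = -243·cos(3·t), we substitute t = 2*pi/3 to get j = -243.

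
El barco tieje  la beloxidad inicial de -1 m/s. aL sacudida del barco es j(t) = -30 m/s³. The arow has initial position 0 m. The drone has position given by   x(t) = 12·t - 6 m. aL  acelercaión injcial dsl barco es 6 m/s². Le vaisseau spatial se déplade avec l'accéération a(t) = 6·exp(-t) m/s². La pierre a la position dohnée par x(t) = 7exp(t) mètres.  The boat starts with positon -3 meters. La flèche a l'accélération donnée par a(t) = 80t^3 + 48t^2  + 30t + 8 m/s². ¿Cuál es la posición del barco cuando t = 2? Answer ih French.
Pour résoudre ceci, nous devons prendre 3 intégrales de notre équation du jerk j(t) = -30. La primitive du jerk est l'accélération. En utilisant a(0) = 6, nous obtenons a(t) = 6 - 30·t. En intégrant l'accélération et en utilisant la condition initiale v(0) = -1, nous obtenons v(t) = -15·t^2 + 6·t - 1. En intégrant la vitesse et en utilisant la condition initiale x(0) = -3, nous obtenons x(t) = -5·t^3 + 3·t^2 - t - 3. Nous avons la position x(t) = -5·t^3 + 3·t^2 - t - 3. En substituant t = 2: x(2) = -33.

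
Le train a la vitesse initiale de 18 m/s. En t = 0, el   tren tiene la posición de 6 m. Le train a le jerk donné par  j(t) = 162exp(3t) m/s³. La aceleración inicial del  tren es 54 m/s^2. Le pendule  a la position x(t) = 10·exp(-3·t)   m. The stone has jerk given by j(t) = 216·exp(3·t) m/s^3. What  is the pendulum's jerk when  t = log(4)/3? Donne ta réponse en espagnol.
Debemos derivar nuestra ecuación de la posición x(t) = 10·exp(-3·t) 3 veces. La derivada de la posición da la velocidad: v(t) = -30·exp(-3·t). Derivando la velocidad, obtenemos la aceleración: a(t) = 90·exp(-3·t). La derivada de la aceleración da la sacudida: j(t) = -270·exp(-3·t). Usando j(t) = -270·exp(-3·t) y sustituyendo t = log(4)/3, encontramos j = -135/2.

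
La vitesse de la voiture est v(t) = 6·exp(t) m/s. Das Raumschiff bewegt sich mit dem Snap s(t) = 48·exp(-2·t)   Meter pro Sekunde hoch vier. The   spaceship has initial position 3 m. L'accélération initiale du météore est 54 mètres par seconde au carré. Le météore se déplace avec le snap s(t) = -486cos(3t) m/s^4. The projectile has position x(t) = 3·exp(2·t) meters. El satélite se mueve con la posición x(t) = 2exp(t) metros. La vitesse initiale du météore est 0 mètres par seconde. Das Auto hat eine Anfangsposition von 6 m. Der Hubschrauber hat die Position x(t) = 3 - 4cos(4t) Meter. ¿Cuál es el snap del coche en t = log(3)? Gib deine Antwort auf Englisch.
We must differentiate our velocity equation v(t) = 6·exp(t) 3 times. Differentiating velocity, we get acceleration: a(t) = 6·exp(t). The derivative of acceleration gives jerk: j(t) = 6·exp(t). Differentiating jerk, we get snap: s(t) = 6·exp(t). From the given snap equation s(t) = 6·exp(t), we substitute t = log(3) to get s = 18.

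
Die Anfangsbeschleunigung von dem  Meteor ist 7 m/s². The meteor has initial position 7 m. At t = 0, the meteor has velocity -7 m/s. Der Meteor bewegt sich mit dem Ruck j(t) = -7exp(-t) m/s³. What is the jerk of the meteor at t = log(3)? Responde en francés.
De l'équation du jerk j(t) = -7·exp(-t), nous substituons t = log(3) pour obtenir j = -7/3.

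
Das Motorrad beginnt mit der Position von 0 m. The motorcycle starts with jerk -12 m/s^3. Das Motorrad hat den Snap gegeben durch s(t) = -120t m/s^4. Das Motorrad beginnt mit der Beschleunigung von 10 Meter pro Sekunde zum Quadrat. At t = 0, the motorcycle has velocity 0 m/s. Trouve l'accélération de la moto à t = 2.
Nous devons trouver l'intégrale de notre équation du snap s(t) = -120·t 2 fois. La primitive du snap, avec j(0) = -12, donne le jerk: j(t) = -60·t^2 - 12. La primitive du jerk est l'accélération. En utilisant a(0) = 10, nous obtenons a(t) = -20·t^3 - 12·t + 10. Nous avons l'accélération a(t) = -20·t^3 - 12·t + 10. En substituant t = 2: a(2) = -174.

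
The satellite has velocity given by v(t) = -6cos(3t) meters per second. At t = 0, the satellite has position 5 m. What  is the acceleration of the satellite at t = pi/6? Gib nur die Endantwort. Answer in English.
The answer is 18.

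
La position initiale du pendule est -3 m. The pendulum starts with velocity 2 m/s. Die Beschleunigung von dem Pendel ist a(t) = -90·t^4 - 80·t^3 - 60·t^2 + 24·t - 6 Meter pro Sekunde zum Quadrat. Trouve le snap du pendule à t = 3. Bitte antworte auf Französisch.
Nous devons dériver notre équation de l'accélération a(t) = -90·t^4 - 80·t^3 - 60·t^2 + 24·t - 6 2 fois. En prenant d/dt de a(t), nous trouvons j(t) = -360·t^3 - 240·t^2 - 120·t + 24. En prenant d/dt de j(t), nous trouvons s(t) = -1080·t^2 - 480·t - 120. Nous avons le snap s(t) = -1080·t^2 - 480·t - 120. En substituant t = 3: s(3) = -11280.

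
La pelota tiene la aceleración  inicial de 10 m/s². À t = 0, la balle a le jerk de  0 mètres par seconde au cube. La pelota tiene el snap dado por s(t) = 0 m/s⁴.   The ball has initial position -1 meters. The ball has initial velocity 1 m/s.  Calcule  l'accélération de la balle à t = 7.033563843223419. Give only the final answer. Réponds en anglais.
The answer is 10.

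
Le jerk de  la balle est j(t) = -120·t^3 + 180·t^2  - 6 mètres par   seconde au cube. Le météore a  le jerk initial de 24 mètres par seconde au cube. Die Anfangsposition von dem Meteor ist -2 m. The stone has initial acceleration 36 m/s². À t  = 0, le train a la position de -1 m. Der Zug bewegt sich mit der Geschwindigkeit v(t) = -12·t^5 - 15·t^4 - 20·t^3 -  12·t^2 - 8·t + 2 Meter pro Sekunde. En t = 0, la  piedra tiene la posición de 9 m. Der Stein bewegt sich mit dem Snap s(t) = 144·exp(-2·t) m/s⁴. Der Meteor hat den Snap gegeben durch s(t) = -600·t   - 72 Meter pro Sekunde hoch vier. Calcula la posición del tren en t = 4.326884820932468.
Para resolver esto, necesitamos tomar 1 antiderivada de nuestra ecuación de la velocidad v(t) = -12·t^5 - 15·t^4 - 20·t^3 - 12·t^2 - 8·t + 2. La integral de la velocidad, con x(0) = -1, da la posición: x(t) = -2·t^6 - 3·t^5 - 5·t^4 - 4·t^3 - 4·t^2 + 2·t - 1. Usando x(t) = -2·t^6 - 3·t^5 - 5·t^4 - 4·t^3 - 4·t^2 + 2·t - 1 y sustituyendo t = 4.326884820932468, encontramos x = -19818.1541007450.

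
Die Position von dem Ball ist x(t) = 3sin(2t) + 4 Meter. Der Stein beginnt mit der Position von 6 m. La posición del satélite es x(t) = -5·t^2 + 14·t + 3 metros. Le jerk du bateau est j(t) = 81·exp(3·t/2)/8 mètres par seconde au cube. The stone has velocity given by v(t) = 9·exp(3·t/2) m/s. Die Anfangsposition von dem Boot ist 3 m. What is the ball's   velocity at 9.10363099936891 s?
To solve this, we need to take 1 derivative of our position equation x(t) = 3·sin(2·t) + 4. The derivative of position gives velocity: v(t) = 6·cos(2·t). We have velocity v(t) = 6·cos(2·t). Substituting t = 9.10363099936891: v(9.10363099936891) = 4.80434237100208.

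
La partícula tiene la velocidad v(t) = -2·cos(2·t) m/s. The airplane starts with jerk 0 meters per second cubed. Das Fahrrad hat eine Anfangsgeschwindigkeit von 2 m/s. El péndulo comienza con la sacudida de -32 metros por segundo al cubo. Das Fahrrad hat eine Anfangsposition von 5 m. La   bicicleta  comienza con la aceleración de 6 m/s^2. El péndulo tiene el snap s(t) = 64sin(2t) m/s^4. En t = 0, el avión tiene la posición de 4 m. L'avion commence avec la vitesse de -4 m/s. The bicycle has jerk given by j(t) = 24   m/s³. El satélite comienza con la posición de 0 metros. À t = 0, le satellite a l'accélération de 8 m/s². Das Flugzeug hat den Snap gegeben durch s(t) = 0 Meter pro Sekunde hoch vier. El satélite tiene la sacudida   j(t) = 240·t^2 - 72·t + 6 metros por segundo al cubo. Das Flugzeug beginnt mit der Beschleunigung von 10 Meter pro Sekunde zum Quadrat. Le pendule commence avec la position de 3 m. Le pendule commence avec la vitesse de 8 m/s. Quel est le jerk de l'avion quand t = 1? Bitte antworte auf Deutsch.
Um dies zu lösen, müssen wir 1 Stammfunktion unserer Gleichung für den Snap s(t) = 0 finden. Durch Integration von dem Snap und Verwendung der Anfangsbedingung j(0) = 0, erhalten wir j(t) = 0. Wir haben den Ruck j(t) = 0. Durch Einsetzen von t = 1: j(1) = 0.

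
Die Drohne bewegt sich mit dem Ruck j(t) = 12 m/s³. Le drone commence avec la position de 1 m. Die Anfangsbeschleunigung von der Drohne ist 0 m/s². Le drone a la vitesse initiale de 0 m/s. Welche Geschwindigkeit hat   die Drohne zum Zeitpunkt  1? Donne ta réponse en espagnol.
Necesitamos integrar nuestra ecuación de la sacudida j(t) = 12 2 veces. Integrando la sacudida y usando la condición inicial a(0) = 0, obtenemos a(t) = 12·t. Integrando la aceleración y usando la condición inicial v(0) = 0, obtenemos v(t) = 6·t^2. Usando v(t) = 6·t^2 y sustituyendo t = 1, encontramos v = 6.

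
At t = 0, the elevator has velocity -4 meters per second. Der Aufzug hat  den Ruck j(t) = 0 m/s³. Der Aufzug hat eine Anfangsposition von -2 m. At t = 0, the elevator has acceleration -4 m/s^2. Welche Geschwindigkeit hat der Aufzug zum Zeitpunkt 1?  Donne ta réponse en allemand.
Ausgehend von dem Ruck j(t) = 0, nehmen wir 2 Integrale. Mit ∫j(t)dt und Anwendung von a(0) = -4, finden wir a(t) = -4. Das Integral von der Beschleunigung ist die Geschwindigkeit. Mit v(0) = -4 erhalten wir v(t) = -4·t - 4. Mit v(t) = -4·t - 4 und Einsetzen von t = 1, finden wir v = -8.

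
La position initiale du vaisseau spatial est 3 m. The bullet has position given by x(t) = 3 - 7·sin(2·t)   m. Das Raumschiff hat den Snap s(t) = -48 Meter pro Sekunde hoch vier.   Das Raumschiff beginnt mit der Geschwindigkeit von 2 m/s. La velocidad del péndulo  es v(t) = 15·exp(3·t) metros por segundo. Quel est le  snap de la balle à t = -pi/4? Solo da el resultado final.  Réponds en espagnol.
En t = -pi/4, s = 112.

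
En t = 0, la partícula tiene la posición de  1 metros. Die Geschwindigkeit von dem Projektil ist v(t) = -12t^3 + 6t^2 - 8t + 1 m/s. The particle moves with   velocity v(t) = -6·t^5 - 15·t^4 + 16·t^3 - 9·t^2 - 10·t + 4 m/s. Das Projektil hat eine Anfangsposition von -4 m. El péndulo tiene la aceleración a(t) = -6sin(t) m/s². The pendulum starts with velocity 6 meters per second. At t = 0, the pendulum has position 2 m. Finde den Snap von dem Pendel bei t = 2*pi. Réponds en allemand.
Ausgehend von der Beschleunigung a(t) = -6·sin(t), nehmen wir 2 Ableitungen. Die Ableitung von der Beschleunigung ergibt den Ruck: j(t) = -6·cos(t). Die Ableitung von dem Ruck ergibt den Snap: s(t) = 6·sin(t). Aus der Gleichung für den Snap s(t) = 6·sin(t), setzen wir t = 2*pi ein und erhalten s = 0.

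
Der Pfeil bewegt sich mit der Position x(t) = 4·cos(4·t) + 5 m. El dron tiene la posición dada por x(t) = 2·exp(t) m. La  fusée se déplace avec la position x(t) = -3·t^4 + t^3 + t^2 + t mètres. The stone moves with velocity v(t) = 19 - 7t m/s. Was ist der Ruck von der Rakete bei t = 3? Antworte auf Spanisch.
Para resolver esto, necesitamos tomar 3 derivadas de nuestra ecuación de la posición x(t) = -3·t^4 + t^3 + t^2 + t. Tomando d/dt de x(t), encontramos v(t) = -12·t^3 + 3·t^2 + 2·t + 1. Tomando d/dt de v(t), encontramos a(t) = -36·t^2 + 6·t + 2. Derivando la aceleración, obtenemos la sacudida: j(t) = 6 - 72·t. Usando j(t) = 6 - 72·t y sustituyendo t = 3, encontramos j = -210.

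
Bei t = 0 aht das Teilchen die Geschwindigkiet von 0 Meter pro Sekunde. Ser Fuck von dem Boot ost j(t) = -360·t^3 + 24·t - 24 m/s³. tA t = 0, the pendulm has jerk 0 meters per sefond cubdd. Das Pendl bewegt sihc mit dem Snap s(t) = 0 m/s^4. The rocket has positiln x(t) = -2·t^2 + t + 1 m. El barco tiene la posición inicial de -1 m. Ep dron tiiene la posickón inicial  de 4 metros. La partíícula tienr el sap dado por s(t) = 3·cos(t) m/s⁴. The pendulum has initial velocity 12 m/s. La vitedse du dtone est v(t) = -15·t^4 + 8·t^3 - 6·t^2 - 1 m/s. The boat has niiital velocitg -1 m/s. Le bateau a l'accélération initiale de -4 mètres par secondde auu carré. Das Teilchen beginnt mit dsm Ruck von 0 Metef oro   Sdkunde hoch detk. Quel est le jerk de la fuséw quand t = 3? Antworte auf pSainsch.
Debemos derivar nuestra ecuación de la posición x(t) = -2·t^2 + t + 1 3 veces. Derivando la posición, obtenemos la velocidad: v(t) = 1 - 4·t. Derivando la velocidad, obtenemos la aceleración: a(t) = -4. Derivando la aceleración, obtenemos la sacudida: j(t) = 0. Tenemos la sacudida j(t) = 0. Sustituyendo t = 3: j(3) = 0.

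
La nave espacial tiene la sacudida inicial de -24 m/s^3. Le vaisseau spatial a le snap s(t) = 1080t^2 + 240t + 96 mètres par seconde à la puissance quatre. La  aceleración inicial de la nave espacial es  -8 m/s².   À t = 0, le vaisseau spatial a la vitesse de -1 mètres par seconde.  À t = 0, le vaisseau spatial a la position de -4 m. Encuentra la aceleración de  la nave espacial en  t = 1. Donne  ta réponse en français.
En partant du snap s(t) = 1080·t^2 + 240·t + 96, nous prenons 2 intégrales. En prenant ∫s(t)dt et en appliquant j(0) = -24, nous trouvons j(t) = 360·t^3 + 120·t^2 + 96·t - 24. En intégrant le jerk et en utilisant la condition initiale a(0) = -8, nous obtenons a(t) = 90·t^4 + 40·t^3 + 48·t^2 - 24·t - 8. Nous avons l'accélération a(t) = 90·t^4 + 40·t^3 + 48·t^2 - 24·t - 8. En substituant t = 1: a(1) = 146.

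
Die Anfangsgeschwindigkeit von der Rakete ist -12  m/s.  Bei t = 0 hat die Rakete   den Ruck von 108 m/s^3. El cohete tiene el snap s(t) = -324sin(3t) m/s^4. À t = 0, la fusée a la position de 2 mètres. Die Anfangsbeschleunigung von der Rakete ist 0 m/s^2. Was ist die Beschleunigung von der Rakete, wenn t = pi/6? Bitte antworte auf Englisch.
To find the answer, we compute 2 antiderivatives of s(t) = -324·sin(3·t). The antiderivative of snap, with j(0) = 108, gives jerk: j(t) = 108·cos(3·t). The antiderivative of jerk, with a(0) = 0, gives acceleration: a(t) = 36·sin(3·t). Using a(t) = 36·sin(3·t) and substituting t = pi/6, we find a = 36.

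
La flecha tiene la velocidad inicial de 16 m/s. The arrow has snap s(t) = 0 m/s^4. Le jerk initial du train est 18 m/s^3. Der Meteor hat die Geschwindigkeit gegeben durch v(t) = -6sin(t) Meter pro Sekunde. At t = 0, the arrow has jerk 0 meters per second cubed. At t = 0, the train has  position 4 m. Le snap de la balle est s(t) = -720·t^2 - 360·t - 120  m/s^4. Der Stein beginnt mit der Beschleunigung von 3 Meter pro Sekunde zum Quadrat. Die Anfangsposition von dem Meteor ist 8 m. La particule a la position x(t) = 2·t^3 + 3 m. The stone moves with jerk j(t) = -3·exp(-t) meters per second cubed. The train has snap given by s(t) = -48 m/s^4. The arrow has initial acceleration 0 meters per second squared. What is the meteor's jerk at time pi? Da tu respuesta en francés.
En partant de la vitesse v(t) = -6·sin(t), nous prenons 2 dérivées. En prenant d/dt de v(t), nous trouvons a(t) = -6·cos(t). La dérivée de l'accélération donne le jerk: j(t) = 6·sin(t). En utilisant j(t) = 6·sin(t) et en substituant t = pi, nous trouvons j = 0.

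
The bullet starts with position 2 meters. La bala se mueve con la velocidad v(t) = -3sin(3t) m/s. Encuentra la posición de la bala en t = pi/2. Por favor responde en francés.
Nous devons trouver la primitive de notre équation de la vitesse v(t) = -3·sin(3·t) 1 fois. En intégrant la vitesse et en utilisant la condition initiale x(0) = 2, nous obtenons x(t) = cos(3·t) + 1. En utilisant x(t) = cos(3·t) + 1 et en substituant t = pi/2, nous trouvons x = 1.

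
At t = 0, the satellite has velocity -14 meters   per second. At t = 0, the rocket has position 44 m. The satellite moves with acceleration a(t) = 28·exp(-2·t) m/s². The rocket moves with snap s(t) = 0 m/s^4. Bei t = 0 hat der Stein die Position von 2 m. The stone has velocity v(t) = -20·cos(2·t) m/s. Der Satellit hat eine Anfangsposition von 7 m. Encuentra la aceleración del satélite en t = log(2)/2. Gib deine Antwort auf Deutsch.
Mit a(t) = 28·exp(-2·t) und Einsetzen von t = log(2)/2, finden wir a = 14.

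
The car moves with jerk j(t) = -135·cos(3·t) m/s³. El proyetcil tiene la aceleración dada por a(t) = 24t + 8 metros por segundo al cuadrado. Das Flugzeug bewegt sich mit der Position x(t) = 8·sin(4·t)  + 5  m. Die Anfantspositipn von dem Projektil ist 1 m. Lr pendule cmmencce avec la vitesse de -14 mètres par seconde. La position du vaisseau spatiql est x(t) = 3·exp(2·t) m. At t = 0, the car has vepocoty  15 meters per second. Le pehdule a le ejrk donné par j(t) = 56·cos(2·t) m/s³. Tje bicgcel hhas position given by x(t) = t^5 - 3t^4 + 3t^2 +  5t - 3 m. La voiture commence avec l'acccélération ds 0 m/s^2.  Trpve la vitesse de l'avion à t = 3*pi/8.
En partant de la position x(t) = 8·sin(4·t) + 5, nous prenons 1 dérivée. La dérivée de la position donne la vitesse: v(t) = 32·cos(4·t). Nous avons la vitesse v(t) = 32·cos(4·t). En substituant t = 3*pi/8: v(3*pi/8) = 0.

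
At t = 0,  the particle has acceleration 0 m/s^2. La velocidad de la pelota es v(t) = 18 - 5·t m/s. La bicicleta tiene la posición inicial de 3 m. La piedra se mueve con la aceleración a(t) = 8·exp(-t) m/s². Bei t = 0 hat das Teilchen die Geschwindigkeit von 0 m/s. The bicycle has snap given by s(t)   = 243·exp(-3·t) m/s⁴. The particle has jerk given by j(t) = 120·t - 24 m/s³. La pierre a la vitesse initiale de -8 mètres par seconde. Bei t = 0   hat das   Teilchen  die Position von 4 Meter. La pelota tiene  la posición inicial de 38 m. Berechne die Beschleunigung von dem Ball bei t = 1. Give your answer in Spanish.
Partiendo de la velocidad v(t) = 18 - 5·t, tomamos 1 derivada. Tomando d/dt de v(t), encontramos a(t) = -5. De la ecuación de la aceleración a(t) = -5, sustituimos t = 1 para obtener a = -5.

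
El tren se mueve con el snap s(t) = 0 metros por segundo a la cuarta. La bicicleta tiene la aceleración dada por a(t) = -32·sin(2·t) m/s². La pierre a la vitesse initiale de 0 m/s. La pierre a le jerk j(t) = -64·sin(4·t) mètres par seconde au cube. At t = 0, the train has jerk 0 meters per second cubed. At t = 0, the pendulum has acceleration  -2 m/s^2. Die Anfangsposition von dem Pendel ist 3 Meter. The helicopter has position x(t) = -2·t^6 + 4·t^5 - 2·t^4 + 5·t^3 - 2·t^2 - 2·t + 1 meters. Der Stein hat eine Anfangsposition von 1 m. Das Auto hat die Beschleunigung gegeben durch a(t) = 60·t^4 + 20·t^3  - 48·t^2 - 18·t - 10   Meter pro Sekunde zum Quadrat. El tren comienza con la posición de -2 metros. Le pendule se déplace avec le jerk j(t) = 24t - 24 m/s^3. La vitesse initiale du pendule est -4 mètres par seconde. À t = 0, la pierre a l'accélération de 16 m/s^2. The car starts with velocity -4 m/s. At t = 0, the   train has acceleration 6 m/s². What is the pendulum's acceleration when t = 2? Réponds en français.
Pour résoudre ceci, nous devons prendre 1 intégrale de notre équation du jerk j(t) = 24·t - 24. L'intégrale du jerk, avec a(0) = -2, donne l'accélération: a(t) = 12·t^2 - 24·t - 2. En utilisant a(t) = 12·t^2 - 24·t - 2 et en substituant t = 2, nous trouvons a = -2.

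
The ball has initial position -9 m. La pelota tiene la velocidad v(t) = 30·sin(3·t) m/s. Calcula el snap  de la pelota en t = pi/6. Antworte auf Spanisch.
Para resolver esto, necesitamos tomar 3 derivadas de nuestra ecuación de la velocidad v(t) = 30·sin(3·t). Derivando la velocidad, obtenemos la aceleración: a(t) = 90·cos(3·t). Derivando la aceleración, obtenemos la sacudida: j(t) = -270·sin(3·t). Tomando d/dt de j(t), encontramos s(t) = -810·cos(3·t). Tenemos el snap s(t) = -810·cos(3·t). Sustituyendo t = pi/6: s(pi/6) = 0.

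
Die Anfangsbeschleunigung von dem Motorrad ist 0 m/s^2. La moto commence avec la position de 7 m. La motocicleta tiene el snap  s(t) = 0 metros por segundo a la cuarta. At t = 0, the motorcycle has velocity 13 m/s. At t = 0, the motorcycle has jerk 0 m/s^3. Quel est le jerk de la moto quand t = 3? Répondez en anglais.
We must find the integral of our snap equation s(t) = 0 1 time. Integrating snap and using the initial condition j(0) = 0, we get j(t) = 0. We have jerk j(t) = 0. Substituting t = 3: j(3) = 0.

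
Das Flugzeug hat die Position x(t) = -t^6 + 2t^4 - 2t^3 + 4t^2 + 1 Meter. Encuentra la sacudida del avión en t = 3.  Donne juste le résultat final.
La sacudida en t = 3 es j = -3108.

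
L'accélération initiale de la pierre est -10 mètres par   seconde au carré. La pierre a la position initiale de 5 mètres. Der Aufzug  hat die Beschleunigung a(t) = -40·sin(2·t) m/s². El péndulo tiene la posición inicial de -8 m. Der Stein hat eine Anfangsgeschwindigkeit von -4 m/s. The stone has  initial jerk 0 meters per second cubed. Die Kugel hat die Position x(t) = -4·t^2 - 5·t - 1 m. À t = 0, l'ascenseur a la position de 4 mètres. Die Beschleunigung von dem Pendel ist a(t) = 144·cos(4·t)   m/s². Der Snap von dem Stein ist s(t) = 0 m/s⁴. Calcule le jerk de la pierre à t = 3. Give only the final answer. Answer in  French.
La réponse est 0.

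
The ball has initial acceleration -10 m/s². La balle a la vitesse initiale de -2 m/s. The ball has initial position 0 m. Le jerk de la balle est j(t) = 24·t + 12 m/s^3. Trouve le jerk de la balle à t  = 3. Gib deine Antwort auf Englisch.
From the given jerk equation j(t) = 24·t + 12, we substitute t = 3 to get j = 84.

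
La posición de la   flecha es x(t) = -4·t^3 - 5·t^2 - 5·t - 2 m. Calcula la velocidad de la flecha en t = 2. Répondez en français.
Nous devons dériver notre équation de la position x(t) = -4·t^3 - 5·t^2 - 5·t - 2 1 fois. En dérivant la position, nous obtenons la vitesse: v(t) = -12·t^2 - 10·t - 5. De l'équation de la vitesse v(t) = -12·t^2 - 10·t - 5, nous substituons t = 2 pour obtenir v = -73.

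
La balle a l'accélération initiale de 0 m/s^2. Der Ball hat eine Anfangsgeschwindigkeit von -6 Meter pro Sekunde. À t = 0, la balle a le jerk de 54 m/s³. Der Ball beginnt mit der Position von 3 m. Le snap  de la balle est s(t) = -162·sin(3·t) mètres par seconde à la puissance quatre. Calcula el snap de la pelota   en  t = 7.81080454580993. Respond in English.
From the given snap equation s(t) = -162·sin(3·t), we substitute t = 7.81080454580993 to get s = 160.642852923183.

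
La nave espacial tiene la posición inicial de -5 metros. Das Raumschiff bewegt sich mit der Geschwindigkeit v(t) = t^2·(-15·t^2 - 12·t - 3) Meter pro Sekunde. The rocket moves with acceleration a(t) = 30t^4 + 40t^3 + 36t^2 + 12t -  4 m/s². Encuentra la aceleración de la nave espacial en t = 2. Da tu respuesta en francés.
Nous devons dériver notre équation de la vitesse v(t) = t^2·(-15·t^2 - 12·t - 3) 1 fois. En prenant d/dt de v(t), nous trouvons a(t) = t^2·(-30·t - 12) + 2·t·(-15·t^2 - 12·t - 3). Nous avons l'accélération a(t) = t^2·(-30·t - 12) + 2·t·(-15·t^2 - 12·t - 3). En substituant t = 2: a(2) = -636.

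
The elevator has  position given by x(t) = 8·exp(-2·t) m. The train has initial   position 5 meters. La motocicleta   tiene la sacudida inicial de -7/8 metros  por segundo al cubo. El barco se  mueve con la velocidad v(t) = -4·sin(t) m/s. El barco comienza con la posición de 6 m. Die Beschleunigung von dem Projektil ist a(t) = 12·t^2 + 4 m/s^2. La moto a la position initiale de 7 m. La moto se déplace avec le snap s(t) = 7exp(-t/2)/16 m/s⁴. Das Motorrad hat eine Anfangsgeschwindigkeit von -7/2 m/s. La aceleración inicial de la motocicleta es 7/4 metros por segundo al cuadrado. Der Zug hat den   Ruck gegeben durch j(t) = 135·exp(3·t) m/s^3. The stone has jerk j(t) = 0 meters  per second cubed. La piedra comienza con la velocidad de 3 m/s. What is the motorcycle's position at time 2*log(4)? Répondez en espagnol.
Partiendo del snap s(t) = 7·exp(-t/2)/16, tomamos 4 antiderivadas. La integral del snap, con j(0) = -7/8, da la sacudida: j(t) = -7·exp(-t/2)/8. La antiderivada de la sacudida es la aceleración. Usando a(0) = 7/4, obtenemos a(t) = 7·exp(-t/2)/4. La integral de la aceleración, con v(0) = -7/2, da la velocidad: v(t) = -7·exp(-t/2)/2. Tomando ∫v(t)dt y aplicando x(0) = 7, encontramos x(t) = 7·exp(-t/2). Tenemos la posición x(t) = 7·exp(-t/2). Sustituyendo t = 2*log(4): x(2*log(4)) = 7/4.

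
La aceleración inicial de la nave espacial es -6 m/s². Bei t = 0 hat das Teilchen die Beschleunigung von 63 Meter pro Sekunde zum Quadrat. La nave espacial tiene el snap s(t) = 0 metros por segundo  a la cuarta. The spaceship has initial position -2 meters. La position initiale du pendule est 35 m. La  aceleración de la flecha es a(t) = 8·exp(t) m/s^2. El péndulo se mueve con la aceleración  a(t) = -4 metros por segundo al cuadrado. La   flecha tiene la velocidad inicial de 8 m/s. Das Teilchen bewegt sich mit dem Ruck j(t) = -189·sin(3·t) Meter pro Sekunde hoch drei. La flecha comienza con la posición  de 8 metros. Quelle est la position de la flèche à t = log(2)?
Pour résoudre ceci, nous devons prendre 2 primitives de notre équation de l'accélération a(t) = 8·exp(t). En prenant ∫a(t)dt et en appliquant v(0) = 8, nous trouvons v(t) = 8·exp(t). En prenant ∫v(t)dt et en appliquant x(0) = 8, nous trouvons x(t) = 8·exp(t). De l'équation de la position x(t) = 8·exp(t), nous substituons t = log(2) pour obtenir x = 16.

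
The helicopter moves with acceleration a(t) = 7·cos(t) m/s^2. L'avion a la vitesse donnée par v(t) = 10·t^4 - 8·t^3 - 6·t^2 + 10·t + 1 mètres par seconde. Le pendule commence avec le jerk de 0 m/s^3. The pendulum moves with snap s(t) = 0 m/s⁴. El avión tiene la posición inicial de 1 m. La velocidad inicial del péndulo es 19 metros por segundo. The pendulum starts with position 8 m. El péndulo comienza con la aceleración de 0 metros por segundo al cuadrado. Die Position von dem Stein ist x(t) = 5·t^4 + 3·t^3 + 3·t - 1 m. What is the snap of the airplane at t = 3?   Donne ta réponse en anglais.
To solve this, we need to take 3 derivatives of our velocity equation v(t) = 10·t^4 - 8·t^3 - 6·t^2 + 10·t + 1. The derivative of velocity gives acceleration: a(t) = 40·t^3 - 24·t^2 - 12·t + 10. Taking d/dt of a(t), we find j(t) = 120·t^2 - 48·t - 12. Differentiating jerk, we get snap: s(t) = 240·t - 48. Using s(t) = 240·t - 48 and substituting t = 3, we find s = 672.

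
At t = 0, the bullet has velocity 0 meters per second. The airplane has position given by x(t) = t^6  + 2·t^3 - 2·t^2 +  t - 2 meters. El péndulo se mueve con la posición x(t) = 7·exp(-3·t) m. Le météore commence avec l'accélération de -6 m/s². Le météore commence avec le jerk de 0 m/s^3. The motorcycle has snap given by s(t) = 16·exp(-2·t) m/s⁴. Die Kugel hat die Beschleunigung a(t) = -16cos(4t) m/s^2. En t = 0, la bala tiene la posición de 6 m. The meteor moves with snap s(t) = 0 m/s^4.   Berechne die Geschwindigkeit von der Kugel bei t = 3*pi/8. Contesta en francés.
Nous devons trouver l'intégrale de notre équation de l'accélération a(t) = -16·cos(4·t) 1 fois. La primitive de l'accélération est la vitesse. En utilisant v(0) = 0, nous obtenons v(t) = -4·sin(4·t). De l'équation de la vitesse v(t) = -4·sin(4·t), nous substituons t = 3*pi/8 pour obtenir v = 4.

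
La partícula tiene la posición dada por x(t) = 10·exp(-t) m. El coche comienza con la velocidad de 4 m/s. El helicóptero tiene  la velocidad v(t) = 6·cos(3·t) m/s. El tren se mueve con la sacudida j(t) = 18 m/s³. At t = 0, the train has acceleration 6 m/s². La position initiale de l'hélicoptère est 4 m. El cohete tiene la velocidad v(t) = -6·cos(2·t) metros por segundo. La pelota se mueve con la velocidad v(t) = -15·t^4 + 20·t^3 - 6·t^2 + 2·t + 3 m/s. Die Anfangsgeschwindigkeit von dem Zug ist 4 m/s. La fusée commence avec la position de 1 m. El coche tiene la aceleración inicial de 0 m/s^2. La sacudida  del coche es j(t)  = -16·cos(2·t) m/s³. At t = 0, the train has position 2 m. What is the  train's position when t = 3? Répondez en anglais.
To solve this, we need to take 3 integrals of our jerk equation j(t) = 18. Integrating jerk and using the initial condition a(0) = 6, we get a(t) = 18·t + 6. Taking ∫a(t)dt and applying v(0) = 4, we find v(t) = 9·t^2 + 6·t + 4. Integrating velocity and using the initial condition x(0) = 2, we get x(t) = 3·t^3 + 3·t^2 + 4·t + 2. We have position x(t) = 3·t^3 + 3·t^2 + 4·t + 2. Substituting t = 3: x(3) = 122.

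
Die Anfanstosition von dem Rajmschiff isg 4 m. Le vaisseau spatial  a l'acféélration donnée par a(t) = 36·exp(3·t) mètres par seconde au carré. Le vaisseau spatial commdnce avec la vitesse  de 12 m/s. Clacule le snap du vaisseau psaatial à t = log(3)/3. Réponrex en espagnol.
Para resolver esto, necesitamos tomar 2 derivadas de nuestra ecuación de la aceleración a(t) = 36·exp(3·t). Derivando la aceleración, obtenemos la sacudida: j(t) = 108·exp(3·t). Tomando d/dt de j(t), encontramos s(t) = 324·exp(3·t). De la ecuación del snap s(t) = 324·exp(3·t), sustituimos t = log(3)/3 para obtener s = 972.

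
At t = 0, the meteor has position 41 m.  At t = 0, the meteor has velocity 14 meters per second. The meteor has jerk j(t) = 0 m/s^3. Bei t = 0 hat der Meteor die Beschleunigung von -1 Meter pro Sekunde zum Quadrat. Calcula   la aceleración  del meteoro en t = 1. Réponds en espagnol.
Partiendo de la sacudida j(t) = 0, tomamos 1 antiderivada. La integral de la sacudida es la aceleración. Usando a(0) = -1, obtenemos a(t) = -1. Tenemos la aceleración a(t) = -1. Sustituyendo t = 1: a(1) = -1.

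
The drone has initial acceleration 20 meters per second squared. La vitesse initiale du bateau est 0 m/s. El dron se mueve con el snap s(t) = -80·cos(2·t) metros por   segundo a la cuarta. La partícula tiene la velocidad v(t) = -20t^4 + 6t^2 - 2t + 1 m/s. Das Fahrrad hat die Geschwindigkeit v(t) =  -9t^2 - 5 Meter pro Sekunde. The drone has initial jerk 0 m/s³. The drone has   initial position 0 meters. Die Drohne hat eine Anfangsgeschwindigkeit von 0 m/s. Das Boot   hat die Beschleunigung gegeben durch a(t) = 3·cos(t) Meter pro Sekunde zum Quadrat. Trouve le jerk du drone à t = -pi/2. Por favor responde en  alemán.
Um dies zu lösen, müssen wir 1 Integral unserer Gleichung für den Snap s(t) = -80·cos(2·t) finden. Mit ∫s(t)dt und Anwendung von j(0) = 0, finden wir j(t) = -40·sin(2·t). Mit j(t) = -40·sin(2·t) und Einsetzen von t = -pi/2, finden wir j = 0.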